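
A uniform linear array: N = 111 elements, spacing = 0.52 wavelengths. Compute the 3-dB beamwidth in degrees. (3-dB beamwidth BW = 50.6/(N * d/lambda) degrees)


BW = 50.6 / (111 * 0.52) = 50.6 / 57.72 = 0.88

0.88 deg


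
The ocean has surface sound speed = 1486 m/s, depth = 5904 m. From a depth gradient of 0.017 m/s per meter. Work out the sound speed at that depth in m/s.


c = 1486 + 0.017 * 5904 = 1586.368

1586.368 m/s


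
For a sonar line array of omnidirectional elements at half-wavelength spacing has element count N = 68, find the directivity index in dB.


DI = 10*log10(68) = 18.33

18.33 dB


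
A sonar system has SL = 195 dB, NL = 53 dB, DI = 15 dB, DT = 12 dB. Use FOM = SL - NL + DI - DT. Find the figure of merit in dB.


145 dB


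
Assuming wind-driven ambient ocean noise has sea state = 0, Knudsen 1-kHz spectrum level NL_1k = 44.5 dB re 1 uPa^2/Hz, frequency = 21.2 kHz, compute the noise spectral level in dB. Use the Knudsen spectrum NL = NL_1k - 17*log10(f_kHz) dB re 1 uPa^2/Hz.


21.95 dB


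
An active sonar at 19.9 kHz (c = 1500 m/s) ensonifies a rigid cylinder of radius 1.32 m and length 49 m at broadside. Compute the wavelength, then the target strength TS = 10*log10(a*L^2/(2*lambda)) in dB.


Step 1: lambda = c/f = 1500/19900 = 0.07538 m
Step 2: TS = 10*log10(a*L^2/(2*lambda)) = 10*log10(1.32*49^2/(2*0.07538)) = 43.23

43.23 dB


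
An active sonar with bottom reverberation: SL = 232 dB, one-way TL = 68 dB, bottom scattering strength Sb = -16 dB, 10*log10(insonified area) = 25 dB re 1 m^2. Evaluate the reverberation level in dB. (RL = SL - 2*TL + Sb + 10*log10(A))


RL = SL - 2*TL + Sb + 10*log10(A) = 232 - 2*68 + (-16) + 25 = 105

105 dB


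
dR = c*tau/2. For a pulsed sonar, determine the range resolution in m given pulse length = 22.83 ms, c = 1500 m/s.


17.1225 m


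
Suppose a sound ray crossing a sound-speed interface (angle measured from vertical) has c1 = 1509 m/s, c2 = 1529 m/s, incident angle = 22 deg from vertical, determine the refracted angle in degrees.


sin(theta2) = (c2/c1)*sin(theta1) = (1529/1509)*sin(22 deg) = 0.37957
theta2 = arcsin(0.37957) = 22.31

22.31 deg


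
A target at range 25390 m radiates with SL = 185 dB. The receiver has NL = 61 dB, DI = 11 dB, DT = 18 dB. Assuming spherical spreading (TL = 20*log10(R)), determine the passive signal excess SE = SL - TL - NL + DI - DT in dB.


28.91 dB


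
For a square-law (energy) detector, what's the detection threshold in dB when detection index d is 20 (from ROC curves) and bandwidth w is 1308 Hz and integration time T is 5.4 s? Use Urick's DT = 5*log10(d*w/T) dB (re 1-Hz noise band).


18.43 dB


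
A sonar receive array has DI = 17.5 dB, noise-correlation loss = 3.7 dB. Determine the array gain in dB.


13.8 dB


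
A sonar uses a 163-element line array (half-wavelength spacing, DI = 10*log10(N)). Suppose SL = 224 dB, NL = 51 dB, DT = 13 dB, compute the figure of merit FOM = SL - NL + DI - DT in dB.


Step 1: DI = 10*log10(163) = 22.12 dB
Step 2: FOM = SL - NL + DI - DT = 224 - 51 + 22.12 - 13 = 182.12

182.12 dB


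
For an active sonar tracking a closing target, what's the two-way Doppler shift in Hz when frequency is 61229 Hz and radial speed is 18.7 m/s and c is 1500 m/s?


fd = 2*f*v/c = 2 * 61229 * 18.7 / 1500 = 1526.64

1526.64 Hz


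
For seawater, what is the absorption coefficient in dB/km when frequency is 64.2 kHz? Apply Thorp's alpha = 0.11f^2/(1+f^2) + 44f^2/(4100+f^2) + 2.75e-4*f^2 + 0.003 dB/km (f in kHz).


f^2 = 4121.64
alpha = 0.11*4121.64/(1+4121.64) + 44*4121.64/(4100+4121.64) + 2.75e-4*4121.64 + 0.003 = 23.304

23.304 dB/km


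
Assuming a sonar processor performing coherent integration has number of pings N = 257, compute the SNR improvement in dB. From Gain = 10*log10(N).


Gain = 10*log10(257) = 24.1

24.1 dB


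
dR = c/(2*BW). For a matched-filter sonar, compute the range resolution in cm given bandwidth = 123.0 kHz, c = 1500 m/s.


dR = c/(2*BW) = 1500 / (2 * 123.0e3) = 0.0061 m = 0.61 cm

0.61 cm


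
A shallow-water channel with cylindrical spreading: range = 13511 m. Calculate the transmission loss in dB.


TL = 10*log10(13511) = 41.31

41.31 dB


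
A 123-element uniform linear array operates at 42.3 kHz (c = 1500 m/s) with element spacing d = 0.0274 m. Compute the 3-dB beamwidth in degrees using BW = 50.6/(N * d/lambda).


Step 1: lambda = 1500/42300 = 0.03546 m
Step 2: d/lambda = 0.0274/0.03546 = 0.7727
Step 3: BW = 50.6/(N * d/lambda) = 50.6/(123 * 0.7727) = 0.53

0.53 deg


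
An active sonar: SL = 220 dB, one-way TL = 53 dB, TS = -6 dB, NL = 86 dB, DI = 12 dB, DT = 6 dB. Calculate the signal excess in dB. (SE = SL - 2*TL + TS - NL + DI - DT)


SE = SL - 2*TL + TS - NL + DI - DT = 220 - 2*53 + (-6) - 86 + 12 - 6 = 28

28 dB


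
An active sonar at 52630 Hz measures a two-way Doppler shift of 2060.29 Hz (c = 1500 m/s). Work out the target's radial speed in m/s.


29.36 m/s


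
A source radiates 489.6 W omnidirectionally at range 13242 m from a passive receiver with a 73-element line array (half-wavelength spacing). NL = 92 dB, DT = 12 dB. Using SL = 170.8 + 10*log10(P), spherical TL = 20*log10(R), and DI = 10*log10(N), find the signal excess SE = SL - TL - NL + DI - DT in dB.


Step 1: SL = 170.8 + 10*log10(489.6) = 197.7 dB
Step 2: TL = 20*log10(13242) = 82.44 dB
Step 3: DI = 10*log10(73) = 18.63 dB
Step 4: SE = SL - TL - NL + DI - DT = 197.7 - 82.44 - 92 + 18.63 - 12 = 29.89

29.89 dB


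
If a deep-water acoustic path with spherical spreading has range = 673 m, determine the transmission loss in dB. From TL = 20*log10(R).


TL = 20*log10(673) = 56.56

56.56 dB


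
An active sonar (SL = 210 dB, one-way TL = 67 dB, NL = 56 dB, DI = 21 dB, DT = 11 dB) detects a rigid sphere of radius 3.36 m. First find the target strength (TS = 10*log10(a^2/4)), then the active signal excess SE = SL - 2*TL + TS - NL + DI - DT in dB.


Step 1: TS = 10*log10(3.36^2/4) = 4.51 dB
Step 2: SE = SL - 2*TL + TS - NL + DI - DT = 210 - 2*67 + (4.51) - 56 + 21 - 11 = 34.51

34.51 dB


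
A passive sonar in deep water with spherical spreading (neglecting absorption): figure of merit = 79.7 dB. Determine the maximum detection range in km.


9.66 km


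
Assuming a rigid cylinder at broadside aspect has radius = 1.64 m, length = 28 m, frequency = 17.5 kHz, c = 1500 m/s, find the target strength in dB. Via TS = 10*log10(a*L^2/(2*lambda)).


38.75 dB


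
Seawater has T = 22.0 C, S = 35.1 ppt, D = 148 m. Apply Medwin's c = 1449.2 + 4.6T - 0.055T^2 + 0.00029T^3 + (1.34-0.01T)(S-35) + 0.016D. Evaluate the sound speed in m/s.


c = 1449.2 + 4.6*22.0 - 0.055*22.0^2 + 0.00029*22.0^3 + (1.34 - 0.01*22.0)*(35.1 - 35) + 0.016*148 = 1529.35

1529.35 m/s


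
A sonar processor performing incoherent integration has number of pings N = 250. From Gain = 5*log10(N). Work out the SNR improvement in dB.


Gain = 5*log10(250) = 11.99

11.99 dB


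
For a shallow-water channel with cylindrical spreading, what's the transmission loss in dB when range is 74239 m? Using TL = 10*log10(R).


TL = 10*log10(74239) = 48.71

48.71 dB


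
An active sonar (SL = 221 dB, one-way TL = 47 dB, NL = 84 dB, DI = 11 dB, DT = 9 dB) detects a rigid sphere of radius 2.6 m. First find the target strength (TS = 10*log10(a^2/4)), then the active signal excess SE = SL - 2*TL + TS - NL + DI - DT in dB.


Step 1: TS = 10*log10(2.6^2/4) = 2.28 dB
Step 2: SE = SL - 2*TL + TS - NL + DI - DT = 221 - 2*47 + (2.28) - 84 + 11 - 9 = 47.28

47.28 dB


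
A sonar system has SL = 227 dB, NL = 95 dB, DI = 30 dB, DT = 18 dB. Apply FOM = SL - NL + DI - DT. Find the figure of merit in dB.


FOM = SL - NL + DI - DT = 227 - 95 + 30 - 18 = 144

144 dB


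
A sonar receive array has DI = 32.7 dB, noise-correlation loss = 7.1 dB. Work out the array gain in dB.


AG = DI - L_corr = 32.7 - 7.1 = 25.6

25.6 dB


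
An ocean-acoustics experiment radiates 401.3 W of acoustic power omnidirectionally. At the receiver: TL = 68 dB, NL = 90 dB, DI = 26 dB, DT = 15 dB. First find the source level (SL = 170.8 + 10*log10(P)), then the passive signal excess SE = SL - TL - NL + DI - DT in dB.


Step 1: SL = 170.8 + 10*log10(401.3) = 196.83 dB
Step 2: SE = SL - TL - NL + DI - DT = 196.83 - 68 - 90 + 26 - 15 = 49.83

49.83 dB


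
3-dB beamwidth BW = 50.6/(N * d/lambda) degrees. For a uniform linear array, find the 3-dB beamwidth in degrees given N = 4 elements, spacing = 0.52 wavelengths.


BW = 50.6 / (4 * 0.52) = 50.6 / 2.08 = 24.33

24.33 deg


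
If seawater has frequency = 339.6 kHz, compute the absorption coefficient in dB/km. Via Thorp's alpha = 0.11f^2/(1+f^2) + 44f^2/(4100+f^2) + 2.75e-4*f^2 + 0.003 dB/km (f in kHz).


f^2 = 115328.16
alpha = 0.11*115328.16/(1+115328.16) + 44*115328.16/(4100+115328.16) + 2.75e-4*115328.16 + 0.003 = 74.318

74.318 dB/km


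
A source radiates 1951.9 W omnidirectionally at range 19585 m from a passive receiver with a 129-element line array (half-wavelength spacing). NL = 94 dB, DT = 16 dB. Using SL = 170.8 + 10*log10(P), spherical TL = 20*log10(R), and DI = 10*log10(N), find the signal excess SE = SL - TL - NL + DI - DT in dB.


28.97 dB


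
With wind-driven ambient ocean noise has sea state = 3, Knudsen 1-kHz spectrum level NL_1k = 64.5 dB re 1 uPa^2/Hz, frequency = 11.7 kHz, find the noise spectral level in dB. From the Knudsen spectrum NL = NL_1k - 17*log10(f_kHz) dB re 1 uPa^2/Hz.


NL = NL_1k - 17*log10(f_kHz) = 64.5 - 17*log10(11.7) = 64.5 - (18.16) = 46.34

46.34 dB


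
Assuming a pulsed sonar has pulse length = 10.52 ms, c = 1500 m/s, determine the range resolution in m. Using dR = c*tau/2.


dR = c*tau/2 = 1500 * 10.52e-3 / 2 = 7.89

7.89 m


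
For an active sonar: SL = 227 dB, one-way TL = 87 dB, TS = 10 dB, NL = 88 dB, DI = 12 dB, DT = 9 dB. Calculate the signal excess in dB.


SE = SL - 2*TL + TS - NL + DI - DT = 227 - 2*87 + (10) - 88 + 12 - 9 = -22

-22 dB


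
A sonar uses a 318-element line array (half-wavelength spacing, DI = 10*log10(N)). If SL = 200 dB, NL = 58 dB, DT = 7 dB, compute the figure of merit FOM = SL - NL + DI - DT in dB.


Step 1: DI = 10*log10(318) = 25.02 dB
Step 2: FOM = SL - NL + DI - DT = 200 - 58 + 25.02 - 7 = 160.02

160.02 dB


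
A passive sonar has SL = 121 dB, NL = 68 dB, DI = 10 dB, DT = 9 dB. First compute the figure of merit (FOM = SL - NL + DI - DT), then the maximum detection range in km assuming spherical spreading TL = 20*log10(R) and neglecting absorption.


Step 1: FOM = SL - NL + DI - DT = 121 - 68 + 10 - 9 = 54 dB
Step 2: at max range FOM = TL = 20*log10(R), so R = 10^(54/20) = 501.19 m = 0.5 km

0.5 km


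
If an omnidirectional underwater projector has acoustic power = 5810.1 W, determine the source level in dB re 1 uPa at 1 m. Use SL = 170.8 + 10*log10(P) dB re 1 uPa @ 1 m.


208.44 dB


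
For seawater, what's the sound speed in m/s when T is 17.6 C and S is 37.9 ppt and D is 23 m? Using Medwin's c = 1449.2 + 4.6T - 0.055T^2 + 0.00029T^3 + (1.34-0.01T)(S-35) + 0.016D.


c = 1449.2 + 4.6*17.6 - 0.055*17.6^2 + 0.00029*17.6^3 + (1.34 - 0.01*17.6)*(37.9 - 35) + 0.016*23 = 1518.45

1518.45 m/s


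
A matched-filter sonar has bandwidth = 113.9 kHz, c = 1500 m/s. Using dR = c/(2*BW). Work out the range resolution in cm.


dR = c/(2*BW) = 1500 / (2 * 113.9e3) = 0.0066 m = 0.66 cm

0.66 cm


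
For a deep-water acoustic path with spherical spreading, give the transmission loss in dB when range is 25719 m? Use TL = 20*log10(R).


88.21 dB


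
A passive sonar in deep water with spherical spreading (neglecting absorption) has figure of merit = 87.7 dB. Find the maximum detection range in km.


24.27 km


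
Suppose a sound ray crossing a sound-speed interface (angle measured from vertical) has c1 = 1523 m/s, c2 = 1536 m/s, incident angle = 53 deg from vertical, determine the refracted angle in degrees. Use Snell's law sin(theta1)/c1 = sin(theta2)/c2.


53.65 deg


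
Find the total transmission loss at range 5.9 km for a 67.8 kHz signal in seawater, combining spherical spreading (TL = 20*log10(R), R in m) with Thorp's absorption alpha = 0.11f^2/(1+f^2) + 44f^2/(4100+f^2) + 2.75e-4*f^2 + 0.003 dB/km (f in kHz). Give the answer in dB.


220.76 dB


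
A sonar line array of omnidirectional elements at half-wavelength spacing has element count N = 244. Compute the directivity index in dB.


DI = 10*log10(244) = 23.87

23.87 dB


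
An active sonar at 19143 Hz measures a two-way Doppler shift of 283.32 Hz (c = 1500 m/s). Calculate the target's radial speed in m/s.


From fd = 2*f*v/c, v = c*fd/(2*f) = 1500 * 283.32 / (2*19143) = 11.1

11.1 m/s


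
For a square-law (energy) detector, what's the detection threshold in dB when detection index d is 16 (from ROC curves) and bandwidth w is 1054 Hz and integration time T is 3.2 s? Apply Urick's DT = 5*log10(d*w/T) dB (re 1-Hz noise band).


DT = 5*log10(d*w/T) = 5*log10(16 * 1054 / 3.2) = 5*log10(5270.0) = 18.61

18.61 dB


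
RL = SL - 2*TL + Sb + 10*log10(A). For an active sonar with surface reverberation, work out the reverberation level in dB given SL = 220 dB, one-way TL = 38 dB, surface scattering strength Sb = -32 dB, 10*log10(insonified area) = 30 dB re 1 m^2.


RL = SL - 2*TL + Sb + 10*log10(A) = 220 - 2*38 + (-32) + 30 = 142

142 dB


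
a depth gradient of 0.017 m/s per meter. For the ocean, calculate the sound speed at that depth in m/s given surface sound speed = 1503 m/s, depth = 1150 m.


c = 1503 + 0.017 * 1150 = 1522.55

1522.55 m/s


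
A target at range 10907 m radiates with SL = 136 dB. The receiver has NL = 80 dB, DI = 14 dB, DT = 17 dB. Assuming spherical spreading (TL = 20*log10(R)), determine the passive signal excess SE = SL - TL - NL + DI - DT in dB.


Step 1: TL = 20*log10(10907) = 80.75 dB
Step 2: SE = 136 - 80.75 - 80 + 14 - 17 = -27.75

-27.75 dB


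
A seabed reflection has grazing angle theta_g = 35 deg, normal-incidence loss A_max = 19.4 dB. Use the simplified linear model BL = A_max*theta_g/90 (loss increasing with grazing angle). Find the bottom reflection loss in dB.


BL = A_max * theta_g / 90 = 19.4 * 35 / 90 = 7.54

7.54 dB


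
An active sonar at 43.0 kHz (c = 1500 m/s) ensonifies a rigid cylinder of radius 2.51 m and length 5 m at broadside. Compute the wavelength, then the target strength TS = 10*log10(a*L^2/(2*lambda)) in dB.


Step 1: lambda = c/f = 1500/43000 = 0.03488 m
Step 2: TS = 10*log10(a*L^2/(2*lambda)) = 10*log10(2.51*5^2/(2*0.03488)) = 29.54

29.54 dB


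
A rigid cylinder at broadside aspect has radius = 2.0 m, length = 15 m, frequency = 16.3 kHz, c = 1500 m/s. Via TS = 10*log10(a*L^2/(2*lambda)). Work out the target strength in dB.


lambda = 1500/16300 = 0.09202 m
TS = 10*log10(2.0*15^2/(2*0.09202)) = 33.88

33.88 dB


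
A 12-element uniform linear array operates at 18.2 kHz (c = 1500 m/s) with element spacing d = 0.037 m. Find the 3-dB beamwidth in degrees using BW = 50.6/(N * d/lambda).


Step 1: lambda = 1500/18200 = 0.08242 m
Step 2: d/lambda = 0.037/0.08242 = 0.4489
Step 3: BW = 50.6/(N * d/lambda) = 50.6/(12 * 0.4489) = 9.39

9.39 deg


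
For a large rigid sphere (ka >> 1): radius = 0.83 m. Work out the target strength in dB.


TS = 10*log10(0.83^2 / 4) = 10*log10(0.172225) = -7.64

-7.64 dB


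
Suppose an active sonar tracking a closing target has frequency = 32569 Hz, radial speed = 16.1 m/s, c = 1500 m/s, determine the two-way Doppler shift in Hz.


fd = 2*f*v/c = 2 * 32569 * 16.1 / 1500 = 699.15

699.15 Hz


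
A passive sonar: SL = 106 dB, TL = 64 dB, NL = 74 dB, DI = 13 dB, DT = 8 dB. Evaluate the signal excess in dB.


-27 dB


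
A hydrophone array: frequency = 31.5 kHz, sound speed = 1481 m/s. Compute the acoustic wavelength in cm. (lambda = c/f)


lambda = c/f = 1481 / 31500 = 0.047 m = 4.7 cm

4.7 cm


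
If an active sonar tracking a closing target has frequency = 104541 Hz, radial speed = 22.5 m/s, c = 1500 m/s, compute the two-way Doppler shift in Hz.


fd = 2*f*v/c = 2 * 104541 * 22.5 / 1500 = 3136.23

3136.23 Hz


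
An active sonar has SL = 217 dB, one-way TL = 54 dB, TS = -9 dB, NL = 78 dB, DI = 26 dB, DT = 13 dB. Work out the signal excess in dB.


35 dB


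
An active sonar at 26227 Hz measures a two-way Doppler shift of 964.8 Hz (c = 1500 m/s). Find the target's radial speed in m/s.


27.59 m/s


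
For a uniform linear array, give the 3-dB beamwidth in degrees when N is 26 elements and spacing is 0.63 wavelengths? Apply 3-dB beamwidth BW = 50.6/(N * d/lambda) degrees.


BW = 50.6 / (26 * 0.63) = 50.6 / 16.38 = 3.09

3.09 deg


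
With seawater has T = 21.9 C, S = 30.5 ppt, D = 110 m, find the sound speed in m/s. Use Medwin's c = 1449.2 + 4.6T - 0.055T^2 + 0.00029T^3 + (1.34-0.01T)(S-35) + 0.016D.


1523.32 m/s


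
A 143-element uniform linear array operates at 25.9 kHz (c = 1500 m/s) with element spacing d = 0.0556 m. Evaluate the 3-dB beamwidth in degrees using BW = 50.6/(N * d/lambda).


0.37 deg


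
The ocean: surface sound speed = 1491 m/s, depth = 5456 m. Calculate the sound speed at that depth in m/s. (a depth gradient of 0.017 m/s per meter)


1583.752 m/s


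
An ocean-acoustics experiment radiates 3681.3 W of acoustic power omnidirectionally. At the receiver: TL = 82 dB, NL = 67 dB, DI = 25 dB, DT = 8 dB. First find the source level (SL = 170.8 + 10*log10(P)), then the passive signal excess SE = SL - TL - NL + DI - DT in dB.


Step 1: SL = 170.8 + 10*log10(3681.3) = 206.46 dB
Step 2: SE = SL - TL - NL + DI - DT = 206.46 - 82 - 67 + 25 - 8 = 74.46

74.46 dB


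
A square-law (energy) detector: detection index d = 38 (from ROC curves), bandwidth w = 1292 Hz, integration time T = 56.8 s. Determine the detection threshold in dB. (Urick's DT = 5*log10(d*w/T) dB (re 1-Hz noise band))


DT = 5*log10(d*w/T) = 5*log10(38 * 1292 / 56.8) = 5*log10(864.37) = 14.68

14.68 dB


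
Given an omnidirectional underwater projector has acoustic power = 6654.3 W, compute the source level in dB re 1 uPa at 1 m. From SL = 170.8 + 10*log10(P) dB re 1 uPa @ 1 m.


209.03 dB


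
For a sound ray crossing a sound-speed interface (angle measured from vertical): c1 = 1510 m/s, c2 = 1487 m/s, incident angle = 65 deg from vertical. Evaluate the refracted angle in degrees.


sin(theta2) = (c2/c1)*sin(theta1) = (1487/1510)*sin(65 deg) = 0.8925
theta2 = arcsin(0.8925) = 63.19

63.19 deg


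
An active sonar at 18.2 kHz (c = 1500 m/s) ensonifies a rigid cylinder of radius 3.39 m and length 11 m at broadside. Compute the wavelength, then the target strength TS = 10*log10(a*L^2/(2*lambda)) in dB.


Step 1: lambda = c/f = 1500/18200 = 0.08242 m
Step 2: TS = 10*log10(a*L^2/(2*lambda)) = 10*log10(3.39*11^2/(2*0.08242)) = 33.96

33.96 dB


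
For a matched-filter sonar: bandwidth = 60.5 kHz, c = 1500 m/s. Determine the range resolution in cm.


dR = c/(2*BW) = 1500 / (2 * 60.5e3) = 0.0124 m = 1.24 cm

1.24 cm


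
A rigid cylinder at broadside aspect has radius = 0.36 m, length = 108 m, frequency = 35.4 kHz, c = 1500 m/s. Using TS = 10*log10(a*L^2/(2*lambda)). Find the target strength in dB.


46.95 dB


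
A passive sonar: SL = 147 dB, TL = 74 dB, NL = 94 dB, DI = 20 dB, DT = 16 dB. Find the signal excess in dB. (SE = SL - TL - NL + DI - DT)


-17 dB


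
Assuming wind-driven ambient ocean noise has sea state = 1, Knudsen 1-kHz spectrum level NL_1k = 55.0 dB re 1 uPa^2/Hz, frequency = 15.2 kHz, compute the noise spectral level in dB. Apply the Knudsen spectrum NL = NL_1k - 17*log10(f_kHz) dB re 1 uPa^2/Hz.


34.91 dB


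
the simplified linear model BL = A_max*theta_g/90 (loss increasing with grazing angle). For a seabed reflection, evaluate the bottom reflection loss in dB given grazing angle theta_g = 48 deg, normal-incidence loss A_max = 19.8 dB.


10.56 dB


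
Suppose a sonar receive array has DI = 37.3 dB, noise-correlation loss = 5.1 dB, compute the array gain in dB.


AG = DI - L_corr = 37.3 - 5.1 = 32.2

32.2 dB


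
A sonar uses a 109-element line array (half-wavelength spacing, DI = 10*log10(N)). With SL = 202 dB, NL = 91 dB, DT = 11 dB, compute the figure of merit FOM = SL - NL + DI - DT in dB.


Step 1: DI = 10*log10(109) = 20.37 dB
Step 2: FOM = SL - NL + DI - DT = 202 - 91 + 20.37 - 11 = 120.37

120.37 dB


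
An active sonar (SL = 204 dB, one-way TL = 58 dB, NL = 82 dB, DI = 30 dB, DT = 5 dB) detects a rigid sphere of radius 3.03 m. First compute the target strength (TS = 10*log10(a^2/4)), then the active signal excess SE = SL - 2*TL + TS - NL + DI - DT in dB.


Step 1: TS = 10*log10(3.03^2/4) = 3.61 dB
Step 2: SE = SL - 2*TL + TS - NL + DI - DT = 204 - 2*58 + (3.61) - 82 + 30 - 5 = 34.61

34.61 dB


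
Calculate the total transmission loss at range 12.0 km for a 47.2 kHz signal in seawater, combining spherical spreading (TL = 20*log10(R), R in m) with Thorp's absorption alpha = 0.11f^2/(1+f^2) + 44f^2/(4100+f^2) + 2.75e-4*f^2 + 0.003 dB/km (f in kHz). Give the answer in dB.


Step 1 (Thorp): alpha = 0.11*2227.84/(1+2227.84) + 44*2227.84/(4100+2227.84) + 2.75e-4*2227.84 + 0.003 = 16.2167 dB/km
Step 2: TL_spread = 20*log10(12000) = 81.58 dB
Step 3: TL_abs = alpha*R = 16.2167 * 12.0 = 194.6 dB
Step 4: TL_total = 81.58 + 194.6 = 276.18

276.18 dB


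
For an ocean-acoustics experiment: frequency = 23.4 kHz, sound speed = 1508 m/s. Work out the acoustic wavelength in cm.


lambda = c/f = 1508 / 23400 = 0.0644 m = 6.44 cm

6.44 cm


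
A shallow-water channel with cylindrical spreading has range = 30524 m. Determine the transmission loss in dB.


44.85 dB


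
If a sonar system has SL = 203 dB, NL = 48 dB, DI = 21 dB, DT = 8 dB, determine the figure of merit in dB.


FOM = SL - NL + DI - DT = 203 - 48 + 21 - 8 = 168

168 dB


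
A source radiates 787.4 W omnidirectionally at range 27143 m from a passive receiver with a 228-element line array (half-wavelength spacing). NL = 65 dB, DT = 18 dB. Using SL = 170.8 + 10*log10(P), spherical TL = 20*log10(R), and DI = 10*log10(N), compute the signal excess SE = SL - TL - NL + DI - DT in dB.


Step 1: SL = 170.8 + 10*log10(787.4) = 199.76 dB
Step 2: TL = 20*log10(27143) = 88.67 dB
Step 3: DI = 10*log10(228) = 23.58 dB
Step 4: SE = SL - TL - NL + DI - DT = 199.76 - 88.67 - 65 + 23.58 - 18 = 51.67

51.67 dB


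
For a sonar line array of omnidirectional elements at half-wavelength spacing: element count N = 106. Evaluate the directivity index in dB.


DI = 10*log10(106) = 20.25

20.25 dB


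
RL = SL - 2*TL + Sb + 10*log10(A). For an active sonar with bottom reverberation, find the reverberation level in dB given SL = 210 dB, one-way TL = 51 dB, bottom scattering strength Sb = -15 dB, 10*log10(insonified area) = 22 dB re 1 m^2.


RL = SL - 2*TL + Sb + 10*log10(A) = 210 - 2*51 + (-15) + 22 = 115

115 dB


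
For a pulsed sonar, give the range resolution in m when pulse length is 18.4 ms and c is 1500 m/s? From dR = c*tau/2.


dR = c*tau/2 = 1500 * 18.4e-3 / 2 = 13.8

13.8 m


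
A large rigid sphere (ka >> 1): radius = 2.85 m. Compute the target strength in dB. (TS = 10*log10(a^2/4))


3.08 dB


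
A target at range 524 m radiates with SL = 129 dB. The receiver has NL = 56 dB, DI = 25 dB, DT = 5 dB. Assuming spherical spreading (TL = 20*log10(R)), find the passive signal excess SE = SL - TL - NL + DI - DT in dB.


Step 1: TL = 20*log10(524) = 54.39 dB
Step 2: SE = 129 - 54.39 - 56 + 25 - 5 = 38.61

38.61 dB


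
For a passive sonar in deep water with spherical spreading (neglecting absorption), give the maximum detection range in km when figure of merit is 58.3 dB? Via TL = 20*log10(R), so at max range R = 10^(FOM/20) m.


0.82 km


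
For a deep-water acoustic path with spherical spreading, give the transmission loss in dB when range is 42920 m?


TL = 20*log10(42920) = 92.65

92.65 dB


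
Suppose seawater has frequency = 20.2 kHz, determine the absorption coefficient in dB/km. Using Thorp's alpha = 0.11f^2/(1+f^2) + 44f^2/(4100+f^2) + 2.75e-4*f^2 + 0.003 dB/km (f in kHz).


f^2 = 408.04
alpha = 0.11*408.04/(1+408.04) + 44*408.04/(4100+408.04) + 2.75e-4*408.04 + 0.003 = 4.208

4.208 dB/km


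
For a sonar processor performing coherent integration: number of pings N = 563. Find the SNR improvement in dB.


Gain = 10*log10(563) = 27.51

27.51 dB


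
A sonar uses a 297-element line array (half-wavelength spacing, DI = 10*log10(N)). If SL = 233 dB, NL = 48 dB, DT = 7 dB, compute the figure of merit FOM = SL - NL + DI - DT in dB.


Step 1: DI = 10*log10(297) = 24.73 dB
Step 2: FOM = SL - NL + DI - DT = 233 - 48 + 24.73 - 7 = 202.73

202.73 dB


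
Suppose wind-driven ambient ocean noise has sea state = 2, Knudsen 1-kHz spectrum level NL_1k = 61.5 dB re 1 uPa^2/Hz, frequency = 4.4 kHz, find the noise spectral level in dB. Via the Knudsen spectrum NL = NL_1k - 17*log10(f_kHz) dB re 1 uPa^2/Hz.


NL = NL_1k - 17*log10(f_kHz) = 61.5 - 17*log10(4.4) = 61.5 - (10.94) = 50.56

50.56 dB


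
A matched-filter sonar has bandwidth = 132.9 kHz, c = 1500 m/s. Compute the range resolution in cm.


dR = c/(2*BW) = 1500 / (2 * 132.9e3) = 0.0056 m = 0.56 cm

0.56 cm


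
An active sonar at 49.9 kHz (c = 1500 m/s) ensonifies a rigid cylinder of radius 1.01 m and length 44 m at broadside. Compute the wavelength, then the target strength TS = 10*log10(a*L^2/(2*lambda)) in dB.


Step 1: lambda = c/f = 1500/49900 = 0.03006 m
Step 2: TS = 10*log10(a*L^2/(2*lambda)) = 10*log10(1.01*44^2/(2*0.03006)) = 45.12

45.12 dB


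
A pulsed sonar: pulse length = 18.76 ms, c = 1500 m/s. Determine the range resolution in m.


dR = c*tau/2 = 1500 * 18.76e-3 / 2 = 14.07

14.07 m


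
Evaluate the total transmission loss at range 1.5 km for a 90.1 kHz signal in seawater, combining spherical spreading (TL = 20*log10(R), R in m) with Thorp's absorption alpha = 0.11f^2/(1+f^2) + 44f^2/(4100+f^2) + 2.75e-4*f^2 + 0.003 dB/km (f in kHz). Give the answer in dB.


110.89 dB


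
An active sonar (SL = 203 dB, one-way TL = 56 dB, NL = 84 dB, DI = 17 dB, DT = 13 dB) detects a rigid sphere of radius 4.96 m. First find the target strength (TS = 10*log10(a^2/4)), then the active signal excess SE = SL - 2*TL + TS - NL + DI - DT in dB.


Step 1: TS = 10*log10(4.96^2/4) = 7.89 dB
Step 2: SE = SL - 2*TL + TS - NL + DI - DT = 203 - 2*56 + (7.89) - 84 + 17 - 13 = 18.89

18.89 dB


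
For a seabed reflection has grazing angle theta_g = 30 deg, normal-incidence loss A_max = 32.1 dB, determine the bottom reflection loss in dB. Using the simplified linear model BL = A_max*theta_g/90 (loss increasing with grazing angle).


10.7 dB


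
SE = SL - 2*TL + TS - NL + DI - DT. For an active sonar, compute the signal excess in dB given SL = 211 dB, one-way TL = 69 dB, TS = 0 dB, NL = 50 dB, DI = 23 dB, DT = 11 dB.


SE = SL - 2*TL + TS - NL + DI - DT = 211 - 2*69 + (0) - 50 + 23 - 11 = 35

35 dB


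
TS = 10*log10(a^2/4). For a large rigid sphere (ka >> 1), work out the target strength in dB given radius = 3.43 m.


TS = 10*log10(3.43^2 / 4) = 10*log10(2.941225) = 4.69

4.69 dB


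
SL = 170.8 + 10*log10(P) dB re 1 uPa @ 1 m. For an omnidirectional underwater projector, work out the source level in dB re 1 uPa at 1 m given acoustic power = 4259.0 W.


207.09 dB


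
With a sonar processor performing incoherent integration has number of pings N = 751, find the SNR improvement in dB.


14.38 dB


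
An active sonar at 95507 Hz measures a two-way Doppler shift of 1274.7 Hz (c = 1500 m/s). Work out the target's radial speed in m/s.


From fd = 2*f*v/c, v = c*fd/(2*f) = 1500 * 1274.7 / (2*95507) = 10.01

10.01 m/s


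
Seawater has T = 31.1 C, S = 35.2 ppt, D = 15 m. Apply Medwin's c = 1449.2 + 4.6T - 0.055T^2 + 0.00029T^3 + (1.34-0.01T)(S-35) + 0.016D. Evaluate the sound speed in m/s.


c = 1449.2 + 4.6*31.1 - 0.055*31.1^2 + 0.00029*31.1^3 + (1.34 - 0.01*31.1)*(35.2 - 35) + 0.016*15 = 1548.23

1548.23 m/s


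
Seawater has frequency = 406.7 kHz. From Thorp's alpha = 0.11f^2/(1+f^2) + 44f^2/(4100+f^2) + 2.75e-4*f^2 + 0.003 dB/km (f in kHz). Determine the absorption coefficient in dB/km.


f^2 = 165404.89
alpha = 0.11*165404.89/(1+165404.89) + 44*165404.89/(4100+165404.89) + 2.75e-4*165404.89 + 0.003 = 88.535

88.535 dB/km


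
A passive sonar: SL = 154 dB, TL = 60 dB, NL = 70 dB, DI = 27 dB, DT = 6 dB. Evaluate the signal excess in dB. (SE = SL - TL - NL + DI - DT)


SE = SL - TL - NL + DI - DT = 154 - 60 - 70 + 27 - 6 = 45

45 dB


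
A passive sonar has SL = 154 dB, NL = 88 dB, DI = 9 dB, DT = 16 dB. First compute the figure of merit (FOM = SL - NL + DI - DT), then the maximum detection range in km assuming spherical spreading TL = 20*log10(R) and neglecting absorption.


Step 1: FOM = SL - NL + DI - DT = 154 - 88 + 9 - 16 = 59 dB
Step 2: at max range FOM = TL = 20*log10(R), so R = 10^(59/20) = 891.25 m = 0.89 km

0.89 km


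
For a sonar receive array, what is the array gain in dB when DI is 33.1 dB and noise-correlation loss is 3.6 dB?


AG = DI - L_corr = 33.1 - 3.6 = 29.5

29.5 dB


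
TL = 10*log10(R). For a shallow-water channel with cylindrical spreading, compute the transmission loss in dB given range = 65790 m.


TL = 10*log10(65790) = 48.18

48.18 dB


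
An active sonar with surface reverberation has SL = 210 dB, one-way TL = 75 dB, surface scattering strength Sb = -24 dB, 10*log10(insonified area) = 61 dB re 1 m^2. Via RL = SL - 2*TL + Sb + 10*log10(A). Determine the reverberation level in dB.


RL = SL - 2*TL + Sb + 10*log10(A) = 210 - 2*75 + (-24) + 61 = 97

97 dB


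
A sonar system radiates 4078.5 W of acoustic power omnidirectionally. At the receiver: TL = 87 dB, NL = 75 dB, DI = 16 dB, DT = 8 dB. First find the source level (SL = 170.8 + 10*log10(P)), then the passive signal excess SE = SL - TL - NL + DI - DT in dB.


Step 1: SL = 170.8 + 10*log10(4078.5) = 206.91 dB
Step 2: SE = SL - TL - NL + DI - DT = 206.91 - 87 - 75 + 16 - 8 = 52.91

52.91 dB


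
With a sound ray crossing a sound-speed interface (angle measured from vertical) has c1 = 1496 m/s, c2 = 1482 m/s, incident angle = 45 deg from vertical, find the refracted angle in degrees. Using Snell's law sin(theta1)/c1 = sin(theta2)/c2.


44.47 deg


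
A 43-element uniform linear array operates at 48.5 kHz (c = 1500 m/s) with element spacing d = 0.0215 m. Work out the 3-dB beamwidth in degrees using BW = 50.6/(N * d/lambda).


Step 1: lambda = 1500/48500 = 0.03093 m
Step 2: d/lambda = 0.0215/0.03093 = 0.6951
Step 3: BW = 50.6/(N * d/lambda) = 50.6/(43 * 0.6951) = 1.69

1.69 deg


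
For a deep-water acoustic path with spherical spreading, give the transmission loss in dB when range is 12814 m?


TL = 20*log10(12814) = 82.15

82.15 dB


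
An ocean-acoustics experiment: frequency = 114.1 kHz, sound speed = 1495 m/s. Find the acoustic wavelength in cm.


1.31 cm


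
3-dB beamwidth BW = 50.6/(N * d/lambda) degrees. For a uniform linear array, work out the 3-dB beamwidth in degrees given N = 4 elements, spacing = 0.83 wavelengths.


BW = 50.6 / (4 * 0.83) = 50.6 / 3.32 = 15.24

15.24 deg


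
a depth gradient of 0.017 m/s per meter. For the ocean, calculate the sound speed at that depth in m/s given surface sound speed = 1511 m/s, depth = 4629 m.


1589.693 m/s


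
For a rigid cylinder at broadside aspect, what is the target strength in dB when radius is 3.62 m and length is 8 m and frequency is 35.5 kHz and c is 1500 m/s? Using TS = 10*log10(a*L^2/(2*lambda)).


lambda = 1500/35500 = 0.04225 m
TS = 10*log10(3.62*8^2/(2*0.04225)) = 34.38

34.38 dB


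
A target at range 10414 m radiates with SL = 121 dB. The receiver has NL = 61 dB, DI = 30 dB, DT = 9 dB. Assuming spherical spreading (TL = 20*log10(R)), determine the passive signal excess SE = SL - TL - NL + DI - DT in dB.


Step 1: TL = 20*log10(10414) = 80.35 dB
Step 2: SE = 121 - 80.35 - 61 + 30 - 9 = 0.65

0.65 dB


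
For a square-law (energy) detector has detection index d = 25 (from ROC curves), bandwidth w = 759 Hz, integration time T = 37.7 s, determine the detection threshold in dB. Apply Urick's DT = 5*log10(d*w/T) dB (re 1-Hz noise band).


13.51 dB


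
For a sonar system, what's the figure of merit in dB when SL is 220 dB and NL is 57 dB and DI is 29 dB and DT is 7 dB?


185 dB


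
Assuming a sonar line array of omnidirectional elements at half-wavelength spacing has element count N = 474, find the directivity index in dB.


DI = 10*log10(474) = 26.76

26.76 dB


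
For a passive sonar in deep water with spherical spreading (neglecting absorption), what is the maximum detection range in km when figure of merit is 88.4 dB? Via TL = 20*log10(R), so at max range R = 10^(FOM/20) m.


At max range FOM = TL, so 20*log10(R) = 88.4
R = 10^(88.4/20) = 26302.68 m = 26.3 km

26.3 km


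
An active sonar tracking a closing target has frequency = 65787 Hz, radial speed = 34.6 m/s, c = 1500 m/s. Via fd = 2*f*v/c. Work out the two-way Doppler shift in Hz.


fd = 2*f*v/c = 2 * 65787 * 34.6 / 1500 = 3034.97

3034.97 Hz


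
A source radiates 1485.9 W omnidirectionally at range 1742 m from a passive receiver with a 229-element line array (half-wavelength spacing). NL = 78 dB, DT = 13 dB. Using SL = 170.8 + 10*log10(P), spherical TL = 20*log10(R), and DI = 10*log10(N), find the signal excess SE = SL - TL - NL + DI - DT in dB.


Step 1: SL = 170.8 + 10*log10(1485.9) = 202.52 dB
Step 2: TL = 20*log10(1742) = 64.82 dB
Step 3: DI = 10*log10(229) = 23.6 dB
Step 4: SE = SL - TL - NL + DI - DT = 202.52 - 64.82 - 78 + 23.6 - 13 = 70.3

70.3 dB


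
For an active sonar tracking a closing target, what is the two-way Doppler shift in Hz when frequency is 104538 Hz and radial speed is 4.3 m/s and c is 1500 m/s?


fd = 2*f*v/c = 2 * 104538 * 4.3 / 1500 = 599.35

599.35 Hz


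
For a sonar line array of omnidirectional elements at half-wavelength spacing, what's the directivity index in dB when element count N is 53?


DI = 10*log10(53) = 17.24

17.24 dB


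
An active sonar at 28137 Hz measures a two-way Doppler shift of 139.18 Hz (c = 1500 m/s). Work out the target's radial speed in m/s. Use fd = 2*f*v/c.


3.71 m/s


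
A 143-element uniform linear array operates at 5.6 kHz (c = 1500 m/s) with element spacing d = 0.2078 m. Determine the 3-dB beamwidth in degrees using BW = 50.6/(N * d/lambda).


0.46 deg


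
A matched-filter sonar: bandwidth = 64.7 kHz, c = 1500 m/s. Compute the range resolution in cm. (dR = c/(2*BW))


1.16 cm


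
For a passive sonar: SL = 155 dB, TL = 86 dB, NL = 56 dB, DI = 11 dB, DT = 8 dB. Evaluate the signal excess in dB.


16 dB


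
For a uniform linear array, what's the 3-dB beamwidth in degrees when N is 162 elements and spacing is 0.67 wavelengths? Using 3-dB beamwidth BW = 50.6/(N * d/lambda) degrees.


0.47 deg


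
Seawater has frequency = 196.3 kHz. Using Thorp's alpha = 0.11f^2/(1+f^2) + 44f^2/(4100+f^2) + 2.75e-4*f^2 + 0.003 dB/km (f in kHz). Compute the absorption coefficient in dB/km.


f^2 = 38533.69
alpha = 0.11*38533.69/(1+38533.69) + 44*38533.69/(4100+38533.69) + 2.75e-4*38533.69 + 0.003 = 50.478

50.478 dB/km


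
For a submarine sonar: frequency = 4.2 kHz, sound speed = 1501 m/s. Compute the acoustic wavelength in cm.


lambda = c/f = 1501 / 4200 = 0.3574 m = 35.74 cm

35.74 cm


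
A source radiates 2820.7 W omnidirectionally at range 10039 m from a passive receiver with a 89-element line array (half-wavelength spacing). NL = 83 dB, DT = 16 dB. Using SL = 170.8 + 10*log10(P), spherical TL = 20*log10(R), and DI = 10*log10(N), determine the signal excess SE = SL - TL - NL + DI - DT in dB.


Step 1: SL = 170.8 + 10*log10(2820.7) = 205.3 dB
Step 2: TL = 20*log10(10039) = 80.03 dB
Step 3: DI = 10*log10(89) = 19.49 dB
Step 4: SE = SL - TL - NL + DI - DT = 205.3 - 80.03 - 83 + 19.49 - 16 = 45.76

45.76 dB


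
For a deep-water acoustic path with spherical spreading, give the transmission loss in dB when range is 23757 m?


TL = 20*log10(23757) = 87.52

87.52 dB


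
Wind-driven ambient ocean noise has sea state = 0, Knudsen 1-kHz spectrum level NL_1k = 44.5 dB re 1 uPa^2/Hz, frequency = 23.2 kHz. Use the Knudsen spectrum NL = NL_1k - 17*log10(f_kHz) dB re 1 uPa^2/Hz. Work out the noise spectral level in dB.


NL = NL_1k - 17*log10(f_kHz) = 44.5 - 17*log10(23.2) = 44.5 - (23.21) = 21.29

21.29 dB


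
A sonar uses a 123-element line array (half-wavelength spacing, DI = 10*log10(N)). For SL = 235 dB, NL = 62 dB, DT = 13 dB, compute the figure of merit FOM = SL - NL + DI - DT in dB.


Step 1: DI = 10*log10(123) = 20.9 dB
Step 2: FOM = SL - NL + DI - DT = 235 - 62 + 20.9 - 13 = 180.9

180.9 dB


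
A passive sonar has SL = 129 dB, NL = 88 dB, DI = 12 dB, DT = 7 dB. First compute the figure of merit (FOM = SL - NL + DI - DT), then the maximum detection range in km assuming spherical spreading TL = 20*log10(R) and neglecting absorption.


Step 1: FOM = SL - NL + DI - DT = 129 - 88 + 12 - 7 = 46 dB
Step 2: at max range FOM = TL = 20*log10(R), so R = 10^(46/20) = 199.53 m = 0.2 km

0.2 km


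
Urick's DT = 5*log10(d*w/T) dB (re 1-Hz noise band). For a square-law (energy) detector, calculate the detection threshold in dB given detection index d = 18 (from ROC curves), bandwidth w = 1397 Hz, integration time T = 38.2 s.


DT = 5*log10(d*w/T) = 5*log10(18 * 1397 / 38.2) = 5*log10(658.27) = 14.09

14.09 dB


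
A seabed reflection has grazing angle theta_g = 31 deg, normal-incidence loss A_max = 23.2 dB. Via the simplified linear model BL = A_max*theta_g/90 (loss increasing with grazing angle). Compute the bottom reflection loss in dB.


BL = A_max * theta_g / 90 = 23.2 * 31 / 90 = 7.99

7.99 dB


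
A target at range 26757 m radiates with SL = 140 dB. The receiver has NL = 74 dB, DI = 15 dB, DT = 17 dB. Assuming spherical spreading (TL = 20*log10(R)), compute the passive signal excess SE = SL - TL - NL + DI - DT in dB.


Step 1: TL = 20*log10(26757) = 88.55 dB
Step 2: SE = 140 - 88.55 - 74 + 15 - 17 = -24.55

-24.55 dB


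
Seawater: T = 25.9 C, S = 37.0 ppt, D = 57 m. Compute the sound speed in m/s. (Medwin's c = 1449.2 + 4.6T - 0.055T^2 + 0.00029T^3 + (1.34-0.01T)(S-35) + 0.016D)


1539.56 m/s


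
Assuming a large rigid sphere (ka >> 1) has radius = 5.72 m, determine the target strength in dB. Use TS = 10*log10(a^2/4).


TS = 10*log10(5.72^2 / 4) = 10*log10(8.1796) = 9.13

9.13 dB


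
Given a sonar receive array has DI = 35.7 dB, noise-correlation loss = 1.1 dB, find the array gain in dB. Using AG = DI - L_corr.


AG = DI - L_corr = 35.7 - 1.1 = 34.6

34.6 dB


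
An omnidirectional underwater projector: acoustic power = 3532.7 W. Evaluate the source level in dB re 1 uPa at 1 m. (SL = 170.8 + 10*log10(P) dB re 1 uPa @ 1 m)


SL = 170.8 + 10*log10(3532.7) = 170.8 + 35.48 = 206.28

206.28 dB


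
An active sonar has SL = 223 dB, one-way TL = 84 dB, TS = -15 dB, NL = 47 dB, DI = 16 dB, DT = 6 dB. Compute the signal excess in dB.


SE = SL - 2*TL + TS - NL + DI - DT = 223 - 2*84 + (-15) - 47 + 16 - 6 = 3

3 dB


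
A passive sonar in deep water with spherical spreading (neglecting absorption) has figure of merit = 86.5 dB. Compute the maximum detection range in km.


21.13 km


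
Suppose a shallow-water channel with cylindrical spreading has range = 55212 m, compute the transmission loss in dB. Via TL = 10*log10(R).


47.42 dB


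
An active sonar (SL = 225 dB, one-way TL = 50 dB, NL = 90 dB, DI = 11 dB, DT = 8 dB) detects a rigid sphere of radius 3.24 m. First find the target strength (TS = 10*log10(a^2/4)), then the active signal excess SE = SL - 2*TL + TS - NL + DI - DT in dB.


Step 1: TS = 10*log10(3.24^2/4) = 4.19 dB
Step 2: SE = SL - 2*TL + TS - NL + DI - DT = 225 - 2*50 + (4.19) - 90 + 11 - 8 = 42.19

42.19 dB
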